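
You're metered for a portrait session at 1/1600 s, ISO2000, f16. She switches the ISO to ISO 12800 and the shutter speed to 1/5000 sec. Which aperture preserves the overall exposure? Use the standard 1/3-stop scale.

f/22

ISO: 2000 → 2500 → 3200 → 4000 → 5000 → 6400 → 8000 → 10000 → 12800 — 2 2/3 stops higher (brighter).
Shutter speed: 1/1600 → 1/2000 → 1/2500 → 1/3200 → 1/4000 → 1/5000 — 1 2/3 stops shorter (darker).
Net change so far: 1 stop brighter. Offset with the aperture: f/16 → f/18 → f/20 → f/22.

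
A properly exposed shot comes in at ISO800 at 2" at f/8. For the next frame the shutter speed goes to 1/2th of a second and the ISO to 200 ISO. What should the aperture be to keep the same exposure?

f/2

Shutter speed: 2 → 1 → 1/2 — 2 stops shorter (darker).
ISO: 800 → 400 → 200 — 2 stops dropped (darker).
Net change so far: 4 stops darker. Offset with the aperture: f/8 → f/5.6 → f/4 → f/2.8 → f/2.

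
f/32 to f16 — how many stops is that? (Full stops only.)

f/32 → f/22 → f/16 — count the steps: 2 stops.

2 stops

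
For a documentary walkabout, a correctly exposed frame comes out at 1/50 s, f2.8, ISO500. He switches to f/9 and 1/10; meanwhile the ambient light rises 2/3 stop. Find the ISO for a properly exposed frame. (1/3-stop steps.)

Scene light: 2/3 stop brighter.
Aperture: f/2.8 → f/3.2 → f/3.5 → f/4 → f/4.5 → f/5 → f/5.6 → f/6.3 → f/7.1 → f/8 → f/9 — 3 1/3 stops stopped down (darker).
Shutter speed: 1/50 → 1/40 → 1/30 → 1/25 → 1/20 → 1/15 → 1/13 → 1/10 — 2 1/3 stops slower (brighter).
Net so far: 1/3 stop darker. ISO: 500 → 640.

ISO 640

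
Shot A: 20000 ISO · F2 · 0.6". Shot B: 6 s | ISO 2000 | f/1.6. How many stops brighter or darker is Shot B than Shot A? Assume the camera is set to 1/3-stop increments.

2/3 stop brighter

Aperture: f/2 → f/1.8 → f/1.6 — 2/3 stop opened up (brighter).
Shutter speed: 0.6 → 0.8 → 1 → 1.3 → 1.6 → 2 → 2.5 → 3.2 → 4 → 5 → 6 — 3 1/3 stops longer (brighter).
ISO: 20000 → 16000 → 12800 → 10000 → 8000 → 6400 → 5000 → 4000 → 3200 → 2500 → 2000 — 3 1/3 stops lower (darker).
Net: +2/3 +3 1/3 −3 1/3 = +2/3 stops.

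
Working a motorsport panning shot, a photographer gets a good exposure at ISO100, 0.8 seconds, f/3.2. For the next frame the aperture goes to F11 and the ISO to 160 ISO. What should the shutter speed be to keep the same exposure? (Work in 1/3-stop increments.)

6 s

Aperture: f/3.2 → f/3.5 → f/4 → f/4.5 → f/5 → f/5.6 → f/6.3 → f/7.1 → f/8 → f/9 → f/10 → f/11 — 3 2/3 stops smaller aperture (darker).
ISO: 100 → 125 → 160 — 2/3 stop higher (brighter).
Net change so far: 3 stops darker. Offset with the shutter speed: 0.8 → 1 → 1.3 → 1.6 → 2 → 2.5 → 3.2 → 4 → 5 → 6.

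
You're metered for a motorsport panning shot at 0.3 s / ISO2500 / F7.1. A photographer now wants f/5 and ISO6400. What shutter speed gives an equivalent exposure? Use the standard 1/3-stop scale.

1/15s

Aperture: f/7.1 → f/6.3 → f/5.6 → f/5 — 1 stop larger aperture (brighter).
ISO: 2500 → 3200 → 4000 → 5000 → 6400 — 1 1/3 stops higher (brighter).
Net change so far: 2 1/3 stops brighter. Offset with the shutter speed: 0.3 → 1/4 → 1/5 → 1/6 → 1/8 → 1/10 → 1/13 → 1/15.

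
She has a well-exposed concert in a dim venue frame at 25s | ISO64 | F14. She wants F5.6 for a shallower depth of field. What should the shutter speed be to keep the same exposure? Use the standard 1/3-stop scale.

Aperture: f/14 → f/13 → f/11 → f/10 → f/9 → f/8 → f/7.1 → f/6.3 → f/5.6 — 2 2/3 stops wider (brighter).
Need 2 2/3 stops darker from the shutter speed: 25 → 20 → 15 → 13 → 10 → 8 → 6 → 5 → 4.

4 s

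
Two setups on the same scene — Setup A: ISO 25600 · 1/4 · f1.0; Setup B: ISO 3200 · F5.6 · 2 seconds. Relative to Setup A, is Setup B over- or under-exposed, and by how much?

5 stops darker

Aperture: f/1.0 → f/1.4 → f/2 → f/2.8 → f/4 → f/5.6 — 5 stops stopped down (darker).
Shutter speed: 1/4 → 1/2 → 1 → 2 — 3 stops slower (brighter).
ISO: 25600 → 12800 → 6400 → 3200 — 3 stops lower (darker).
Net: −5 +3 −3 = −5 stops.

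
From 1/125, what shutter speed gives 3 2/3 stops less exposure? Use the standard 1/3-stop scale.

Shutter speed: 1/125 → 1/160 → 1/200 → 1/250 → 1/320 → 1/400 → 1/500 → 1/640 → 1/800 → 1/1000 → 1/1250 → 1/1600 — 3 2/3 stops shorter (darker).

1/1600s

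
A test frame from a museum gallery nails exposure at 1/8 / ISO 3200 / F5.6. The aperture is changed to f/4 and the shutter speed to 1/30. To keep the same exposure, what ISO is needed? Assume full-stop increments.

ISO 6400

Aperture: f/5.6 → f/4 — 1 stop larger aperture (brighter).
Shutter speed: 1/8 → 1/15 → 1/30 — 2 stops faster (darker).
Net change so far: 1 stop darker. Offset with the ISO: 3200 → 6400.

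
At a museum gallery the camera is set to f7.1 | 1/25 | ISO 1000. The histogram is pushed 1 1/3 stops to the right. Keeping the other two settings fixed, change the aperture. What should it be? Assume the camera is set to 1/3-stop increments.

Overexposed by 1 1/3 stops → need 1 1/3 stops darker.
Aperture: f/7.1 → f/8 → f/9 → f/10 → f/11.

f/11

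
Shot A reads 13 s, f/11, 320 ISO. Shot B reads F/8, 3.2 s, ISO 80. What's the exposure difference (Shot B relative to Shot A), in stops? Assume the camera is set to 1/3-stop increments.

Aperture: f/11 → f/10 → f/9 → f/8 — 1 stop opened up (brighter).
Shutter speed: 13 → 10 → 8 → 6 → 5 → 4 → 3.2 — 2 stops faster (darker).
ISO: 320 → 250 → 200 → 160 → 125 → 100 → 80 — 2 stops lower (darker).
Net: +1 −2 −2 = −3 stops.

3 stops darker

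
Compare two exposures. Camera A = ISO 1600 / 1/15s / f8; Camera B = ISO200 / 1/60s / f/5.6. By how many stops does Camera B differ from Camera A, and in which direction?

Aperture: f/8 → f/5.6 — 1 stop wider (brighter).
Shutter speed: 1/15 → 1/30 → 1/60 — 2 stops shorter (darker).
ISO: 1600 → 800 → 400 → 200 — 3 stops dropped (darker).
Net: +1 −2 −3 = −4 stops.

4 stops darker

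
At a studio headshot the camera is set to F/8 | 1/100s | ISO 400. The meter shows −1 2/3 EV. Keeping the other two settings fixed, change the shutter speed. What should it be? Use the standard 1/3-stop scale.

Underexposed by 1 2/3 stops → need 1 2/3 stops brighter.
Shutter speed: 1/100 → 1/80 → 1/60 → 1/50 → 1/40 → 1/30.

1/30s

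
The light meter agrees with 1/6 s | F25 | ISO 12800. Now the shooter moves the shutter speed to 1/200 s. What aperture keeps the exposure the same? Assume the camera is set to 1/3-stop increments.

Shutter speed: 1/6 → 1/8 → 1/10 → 1/13 → 1/15 → 1/20 → 1/25 → 1/30 → 1/40 → 1/50 → 1/60 → 1/80 → 1/100 → 1/125 → 1/160 → 1/200 — 5 stops shorter (darker).
Need 5 stops brighter from the aperture: f/25 → f/22 → f/20 → f/18 → f/16 → f/14 → f/13 → f/11 → f/10 → f/9 → f/8 → f/7.1 → f/6.3 → f/5.6 → f/5 → f/4.5.

f/4.5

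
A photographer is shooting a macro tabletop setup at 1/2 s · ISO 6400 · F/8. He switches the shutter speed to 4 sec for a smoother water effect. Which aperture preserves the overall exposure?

f/22

Shutter speed: 1/2 → 1 → 2 → 4 — 3 stops longer (brighter).
Need 3 stops darker from the aperture: f/8 → f/11 → f/16 → f/22.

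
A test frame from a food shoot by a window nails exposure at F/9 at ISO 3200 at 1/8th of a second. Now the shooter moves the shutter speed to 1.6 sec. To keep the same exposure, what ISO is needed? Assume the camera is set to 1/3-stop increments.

Shutter speed: 1/8 → 1/6 → 1/5 → 1/4 → 0.3 → 0.4 → 0.5 → 0.6 → 0.8 → 1 → 1.3 → 1.6 — 3 2/3 stops longer (brighter).
Need 3 2/3 stops darker from the ISO: 3200 → 2500 → 2000 → 1600 → 1250 → 1000 → 800 → 640 → 500 → 400 → 320 → 250.

ISO 250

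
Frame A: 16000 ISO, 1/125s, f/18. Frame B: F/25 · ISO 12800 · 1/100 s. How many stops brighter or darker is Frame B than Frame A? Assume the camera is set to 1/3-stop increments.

Aperture: f/18 → f/20 → f/22 → f/25 — 1 stop smaller aperture (darker).
Shutter speed: 1/125 → 1/100 — 1/3 stop longer (brighter).
ISO: 16000 → 12800 — 1/3 stop lower (darker).
Net: −1 +1/3 −1/3 = −1 stop.

1 stop darker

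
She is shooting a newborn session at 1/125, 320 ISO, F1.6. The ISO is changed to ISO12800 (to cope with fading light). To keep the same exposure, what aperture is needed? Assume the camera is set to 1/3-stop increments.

f/10

ISO: 320 → 400 → 500 → 640 → 800 → 1000 → 1250 → 1600 → 2000 → 2500 → 3200 → 4000 → 5000 → 6400 → 8000 → 10000 → 12800 — 5 1/3 stops raised (brighter).
Need 5 1/3 stops darker from the aperture: f/1.6 → f/1.8 → f/2 → f/2.2 → f/2.5 → f/2.8 → f/3.2 → f/3.5 → f/4 → f/4.5 → f/5 → f/5.6 → f/6.3 → f/7.1 → f/8 → f/9 → f/10.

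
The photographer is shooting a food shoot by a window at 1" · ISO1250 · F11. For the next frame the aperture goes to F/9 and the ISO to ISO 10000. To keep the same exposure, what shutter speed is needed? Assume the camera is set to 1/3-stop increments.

1/13s

Aperture: f/11 → f/10 → f/9 — 2/3 stop opened up (brighter).
ISO: 1250 → 1600 → 2000 → 2500 → 3200 → 4000 → 5000 → 6400 → 8000 → 10000 — 3 stops raised (brighter).
Net change so far: 3 2/3 stops brighter. Offset with the shutter speed: 1 → 0.8 → 0.6 → 0.5 → 0.4 → 0.3 → 1/4 → 1/5 → 1/6 → 1/8 → 1/10 → 1/13.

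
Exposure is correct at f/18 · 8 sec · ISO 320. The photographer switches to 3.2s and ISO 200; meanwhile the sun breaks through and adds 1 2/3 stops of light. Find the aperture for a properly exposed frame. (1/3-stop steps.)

Scene light: 1 2/3 stops brighter.
Shutter speed: 8 → 6 → 5 → 4 → 3.2 — 1 1/3 stops faster (darker).
ISO: 320 → 250 → 200 — 2/3 stop dropped (darker).
Net so far: 1/3 stop darker. Aperture: f/18 → f/16.

f/16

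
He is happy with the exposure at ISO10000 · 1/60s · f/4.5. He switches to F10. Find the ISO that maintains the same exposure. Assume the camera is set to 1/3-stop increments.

Aperture: f/4.5 → f/5 → f/5.6 → f/6.3 → f/7.1 → f/8 → f/9 → f/10 — 2 1/3 stops smaller aperture (darker).
Need 2 1/3 stops brighter from the ISO: 10000 → 12800 → 16000 → 20000 → 25600 → 32000 → 40000 → 51200.

ISO 51200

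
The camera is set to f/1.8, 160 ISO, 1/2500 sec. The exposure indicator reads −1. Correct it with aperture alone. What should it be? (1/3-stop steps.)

Underexposed by 1 stop → need 1 stop brighter.
Aperture: f/1.8 → f/1.6 → f/1.4 → f/1.2.

f/1.2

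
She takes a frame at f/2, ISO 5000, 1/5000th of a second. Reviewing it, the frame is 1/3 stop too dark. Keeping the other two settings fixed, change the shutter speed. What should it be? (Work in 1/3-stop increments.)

Underexposed by 1/3 stop → need 1/3 stop brighter.
Shutter speed: 1/5000 → 1/4000.

1/4000s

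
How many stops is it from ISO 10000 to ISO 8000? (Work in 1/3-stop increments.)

10000 → 8000 — count the steps: 1 third-stops = 1/3 stop.

1/3 stop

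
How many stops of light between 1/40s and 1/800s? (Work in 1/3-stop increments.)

1/40 → 1/50 → 1/60 → 1/80 → 1/100 → 1/125 → 1/160 → 1/200 → 1/250 → 1/320 → 1/400 → 1/500 → 1/640 → 1/800 — count the steps: 13 third-stops = 4 1/3 stops.

4 1/3 stops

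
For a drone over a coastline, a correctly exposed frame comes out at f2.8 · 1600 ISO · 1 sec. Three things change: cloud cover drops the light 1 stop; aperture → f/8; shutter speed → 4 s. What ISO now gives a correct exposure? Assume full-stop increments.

ISO 6400

Scene light: 1 stop darker.
Aperture: f/2.8 → f/4 → f/5.6 → f/8 — 3 stops narrower (darker).
Shutter speed: 1 → 2 → 4 — 2 stops longer (brighter).
Net so far: 2 stops darker. ISO: 1600 → 3200 → 6400.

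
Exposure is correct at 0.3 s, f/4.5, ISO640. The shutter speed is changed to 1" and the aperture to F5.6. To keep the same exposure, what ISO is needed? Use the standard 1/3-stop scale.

Shutter speed: 0.3 → 0.4 → 0.5 → 0.6 → 0.8 → 1 — 1 2/3 stops slower (brighter).
Aperture: f/4.5 → f/5 → f/5.6 — 2/3 stop stopped down (darker).
Net change so far: 1 stop brighter. Offset with the ISO: 640 → 500 → 400 → 320.

ISO 320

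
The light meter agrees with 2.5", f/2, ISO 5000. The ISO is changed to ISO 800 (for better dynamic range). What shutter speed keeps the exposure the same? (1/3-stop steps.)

ISO: 5000 → 4000 → 3200 → 2500 → 2000 → 1600 → 1250 → 1000 → 800 — 2 2/3 stops lower (darker).
Need 2 2/3 stops brighter from the shutter speed: 2.5 → 3.2 → 4 → 5 → 6 → 8 → 10 → 13 → 15.

15 s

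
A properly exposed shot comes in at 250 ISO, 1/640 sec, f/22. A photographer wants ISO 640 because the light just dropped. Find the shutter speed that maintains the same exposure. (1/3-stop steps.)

ISO: 250 → 320 → 400 → 500 → 640 — 1 1/3 stops higher (brighter).
Need 1 1/3 stops darker from the shutter speed: 1/640 → 1/800 → 1/1000 → 1/1250 → 1/1600.

1/1600s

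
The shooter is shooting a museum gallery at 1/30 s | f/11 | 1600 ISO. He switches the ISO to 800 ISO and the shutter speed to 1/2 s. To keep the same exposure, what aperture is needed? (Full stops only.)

f/32

ISO: 1600 → 800 — 1 stop lower (darker).
Shutter speed: 1/30 → 1/15 → 1/8 → 1/4 → 1/2 — 4 stops slower (brighter).
Net change so far: 3 stops brighter. Offset with the aperture: f/11 → f/16 → f/22 → f/32.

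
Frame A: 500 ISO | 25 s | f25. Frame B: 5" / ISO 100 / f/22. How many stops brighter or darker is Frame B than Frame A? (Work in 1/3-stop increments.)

4 1/3 stops darker

Aperture: f/25 → f/22 — 1/3 stop wider (brighter).
Shutter speed: 25 → 20 → 15 → 13 → 10 → 8 → 6 → 5 — 2 1/3 stops shorter (darker).
ISO: 500 → 400 → 320 → 250 → 200 → 160 → 125 → 100 — 2 1/3 stops lower (darker).
Net: +1/3 −2 1/3 −2 1/3 = −4 1/3 stops.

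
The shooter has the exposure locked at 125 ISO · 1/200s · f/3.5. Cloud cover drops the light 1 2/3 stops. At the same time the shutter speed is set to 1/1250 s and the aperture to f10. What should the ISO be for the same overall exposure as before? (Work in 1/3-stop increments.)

Scene light: 1 2/3 stops darker.
Shutter speed: 1/200 → 1/250 → 1/320 → 1/400 → 1/500 → 1/640 → 1/800 → 1/1000 → 1/1250 — 2 2/3 stops shorter (darker).
Aperture: f/3.5 → f/4 → f/4.5 → f/5 → f/5.6 → f/6.3 → f/7.1 → f/8 → f/9 → f/10 — 3 stops narrower (darker).
Net so far: 7 1/3 stops darker. ISO: 125 → 160 → 200 → 250 → 320 → 400 → 500 → 640 → 800 → 1000 → 1250 → 1600 → 2000 → 2500 → 3200 → 4000 → 5000 → 6400 → 8000 → 10000 → 12800 → 16000 → 20000.

ISO 20000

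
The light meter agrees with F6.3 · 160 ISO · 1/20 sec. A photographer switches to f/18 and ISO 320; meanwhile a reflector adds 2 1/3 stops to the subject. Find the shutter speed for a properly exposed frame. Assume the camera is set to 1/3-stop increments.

Scene light: 2 1/3 stops brighter.
Aperture: f/6.3 → f/7.1 → f/8 → f/9 → f/10 → f/11 → f/13 → f/14 → f/16 → f/18 — 3 stops narrower (darker).
ISO: 160 → 200 → 250 → 320 — 1 stop raised (brighter).
Net so far: 1/3 stop brighter. Shutter speed: 1/20 → 1/25.

1/25s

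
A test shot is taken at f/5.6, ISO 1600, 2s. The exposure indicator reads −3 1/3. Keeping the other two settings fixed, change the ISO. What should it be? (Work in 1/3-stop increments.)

Underexposed by 3 1/3 stops → need 3 1/3 stops brighter.
ISO: 1600 → 2000 → 2500 → 3200 → 4000 → 5000 → 6400 → 8000 → 10000 → 12800 → 16000.

ISO 16000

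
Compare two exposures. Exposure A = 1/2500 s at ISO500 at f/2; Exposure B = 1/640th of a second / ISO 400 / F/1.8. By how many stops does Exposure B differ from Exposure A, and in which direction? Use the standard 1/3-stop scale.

2 stops brighter

Aperture: f/2 → f/1.8 — 1/3 stop larger aperture (brighter).
Shutter speed: 1/2500 → 1/2000 → 1/1600 → 1/1250 → 1/1000 → 1/800 → 1/640 — 2 stops longer (brighter).
ISO: 500 → 400 — 1/3 stop dropped (darker).
Net: +1/3 +2 −1/3 = +2 stops.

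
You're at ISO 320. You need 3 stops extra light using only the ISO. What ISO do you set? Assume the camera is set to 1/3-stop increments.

ISO: 320 → 400 → 500 → 640 → 800 → 1000 → 1250 → 1600 → 2000 → 2500 — 3 stops higher (brighter).

ISO 2500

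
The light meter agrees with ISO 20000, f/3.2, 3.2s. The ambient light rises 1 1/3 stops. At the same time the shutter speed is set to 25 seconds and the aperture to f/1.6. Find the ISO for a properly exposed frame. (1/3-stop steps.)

ISO 250

Scene light: 1 1/3 stops brighter.
Shutter speed: 3.2 → 4 → 5 → 6 → 8 → 10 → 13 → 15 → 20 → 25 — 3 stops longer (brighter).
Aperture: f/3.2 → f/2.8 → f/2.5 → f/2.2 → f/2 → f/1.8 → f/1.6 — 2 stops larger aperture (brighter).
Net so far: 6 1/3 stops brighter. ISO: 20000 → 16000 → 12800 → 10000 → 8000 → 6400 → 5000 → 4000 → 3200 → 2500 → 2000 → 1600 → 1250 → 1000 → 800 → 640 → 500 → 400 → 320 → 250.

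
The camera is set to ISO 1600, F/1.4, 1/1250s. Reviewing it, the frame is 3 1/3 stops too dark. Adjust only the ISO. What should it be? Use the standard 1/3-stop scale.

Underexposed by 3 1/3 stops → need 3 1/3 stops brighter.
ISO: 1600 → 2000 → 2500 → 3200 → 4000 → 5000 → 6400 → 8000 → 10000 → 12800 → 16000.

ISO 16000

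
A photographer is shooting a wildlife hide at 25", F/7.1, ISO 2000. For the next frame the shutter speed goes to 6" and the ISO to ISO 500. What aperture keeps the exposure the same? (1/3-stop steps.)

Shutter speed: 25 → 20 → 15 → 13 → 10 → 8 → 6 — 2 stops shorter (darker).
ISO: 2000 → 1600 → 1250 → 1000 → 800 → 640 → 500 — 2 stops dropped (darker).
Net change so far: 4 stops darker. Offset with the aperture: f/7.1 → f/6.3 → f/5.6 → f/5 → f/4.5 → f/4 → f/3.5 → f/3.2 → f/2.8 → f/2.5 → f/2.2 → f/2 → f/1.8.

f/1.8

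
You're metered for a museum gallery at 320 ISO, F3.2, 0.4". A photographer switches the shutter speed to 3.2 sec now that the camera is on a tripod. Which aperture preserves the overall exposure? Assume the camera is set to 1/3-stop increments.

Shutter speed: 0.4 → 0.5 → 0.6 → 0.8 → 1 → 1.3 → 1.6 → 2 → 2.5 → 3.2 — 3 stops longer (brighter).
Need 3 stops darker from the aperture: f/3.2 → f/3.5 → f/4 → f/4.5 → f/5 → f/5.6 → f/6.3 → f/7.1 → f/8 → f/9.

f/9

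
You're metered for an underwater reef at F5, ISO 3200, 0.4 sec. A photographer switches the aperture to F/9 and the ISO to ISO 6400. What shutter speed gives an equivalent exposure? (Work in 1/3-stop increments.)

0.6 s

Aperture: f/5 → f/5.6 → f/6.3 → f/7.1 → f/8 → f/9 — 1 2/3 stops narrower (darker).
ISO: 3200 → 4000 → 5000 → 6400 — 1 stop raised (brighter).
Net change so far: 2/3 stop darker. Offset with the shutter speed: 0.4 → 0.5 → 0.6.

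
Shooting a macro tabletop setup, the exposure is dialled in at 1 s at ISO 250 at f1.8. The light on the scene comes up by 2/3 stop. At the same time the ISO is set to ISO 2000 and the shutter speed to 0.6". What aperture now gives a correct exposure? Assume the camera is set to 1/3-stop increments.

f/5

Scene light: 2/3 stop brighter.
ISO: 250 → 320 → 400 → 500 → 640 → 800 → 1000 → 1250 → 1600 → 2000 — 3 stops raised (brighter).
Shutter speed: 1 → 0.8 → 0.6 — 2/3 stop shorter (darker).
Net so far: 3 stops brighter. Aperture: f/1.8 → f/2 → f/2.2 → f/2.5 → f/2.8 → f/3.2 → f/3.5 → f/4 → f/4.5 → f/5.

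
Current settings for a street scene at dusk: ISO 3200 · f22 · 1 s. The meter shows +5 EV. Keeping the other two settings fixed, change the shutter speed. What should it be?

Overexposed by 5 stops → need 5 stops darker.
Shutter speed: 1 → 1/2 → 1/4 → 1/8 → 1/15 → 1/30.

1/30s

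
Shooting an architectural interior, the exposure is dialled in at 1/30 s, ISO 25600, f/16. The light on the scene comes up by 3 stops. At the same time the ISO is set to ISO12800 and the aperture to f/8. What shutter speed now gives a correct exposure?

Scene light: 3 stops brighter.
ISO: 25600 → 12800 — 1 stop dropped (darker).
Aperture: f/16 → f/11 → f/8 — 2 stops wider (brighter).
Net so far: 4 stops brighter. Shutter speed: 1/30 → 1/60 → 1/125 → 1/250 → 1/500.

1/500s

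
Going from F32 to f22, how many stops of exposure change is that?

1 stop

f/32 → f/22 — count the steps: 1 stop.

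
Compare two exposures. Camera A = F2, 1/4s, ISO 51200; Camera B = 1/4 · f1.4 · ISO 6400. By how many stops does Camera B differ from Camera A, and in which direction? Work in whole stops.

Aperture: f/2 → f/1.4 — 1 stop larger aperture (brighter).
Shutter speed: unchanged.
ISO: 51200 → 25600 → 12800 → 6400 — 3 stops dropped (darker).
Net: +1 −3 = −2 stops.

2 stops darker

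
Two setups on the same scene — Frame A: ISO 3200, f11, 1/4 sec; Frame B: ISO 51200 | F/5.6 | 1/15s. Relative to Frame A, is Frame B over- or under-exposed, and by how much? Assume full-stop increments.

4 stops brighter

Aperture: f/11 → f/8 → f/5.6 — 2 stops larger aperture (brighter).
Shutter speed: 1/4 → 1/8 → 1/15 — 2 stops faster (darker).
ISO: 3200 → 6400 → 12800 → 25600 → 51200 — 4 stops higher (brighter).
Net: +2 −2 +4 = +4 stops.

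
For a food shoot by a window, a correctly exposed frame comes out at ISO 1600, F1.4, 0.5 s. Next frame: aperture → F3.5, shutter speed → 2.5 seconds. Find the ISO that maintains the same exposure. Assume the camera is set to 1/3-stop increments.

ISO 2000

Aperture: f/1.4 → f/1.6 → f/1.8 → f/2 → f/2.2 → f/2.5 → f/2.8 → f/3.2 → f/3.5 — 2 2/3 stops stopped down (darker).
Shutter speed: 0.5 → 0.6 → 0.8 → 1 → 1.3 → 1.6 → 2 → 2.5 — 2 1/3 stops slower (brighter).
Net change so far: 1/3 stop darker. Offset with the ISO: 1600 → 2000.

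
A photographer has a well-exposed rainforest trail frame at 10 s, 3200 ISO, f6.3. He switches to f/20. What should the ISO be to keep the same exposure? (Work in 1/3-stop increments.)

ISO 32000

Aperture: f/6.3 → f/7.1 → f/8 → f/9 → f/10 → f/11 → f/13 → f/14 → f/16 → f/18 → f/20 — 3 1/3 stops stopped down (darker).
Need 3 1/3 stops brighter from the ISO: 3200 → 4000 → 5000 → 6400 → 8000 → 10000 → 12800 → 16000 → 20000 → 25600 → 32000.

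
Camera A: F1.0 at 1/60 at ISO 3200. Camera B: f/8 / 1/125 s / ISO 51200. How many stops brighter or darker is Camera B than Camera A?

3 stops darker

Aperture: f/1.0 → f/1.4 → f/2 → f/2.8 → f/4 → f/5.6 → f/8 — 6 stops smaller aperture (darker).
Shutter speed: 1/60 → 1/125 — 1 stop shorter (darker).
ISO: 3200 → 6400 → 12800 → 25600 → 51200 — 4 stops raised (brighter).
Net: −6 −1 +4 = −3 stops.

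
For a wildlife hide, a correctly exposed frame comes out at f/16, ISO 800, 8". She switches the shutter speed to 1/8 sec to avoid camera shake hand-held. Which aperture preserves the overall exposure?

f/2

Shutter speed: 8 → 4 → 2 → 1 → 1/2 → 1/4 → 1/8 — 6 stops faster (darker).
Need 6 stops brighter from the aperture: f/16 → f/11 → f/8 → f/5.6 → f/4 → f/2.8 → f/2.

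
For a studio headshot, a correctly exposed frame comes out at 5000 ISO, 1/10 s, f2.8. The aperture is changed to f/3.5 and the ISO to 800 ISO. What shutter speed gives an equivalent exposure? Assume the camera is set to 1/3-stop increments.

1 s

Aperture: f/2.8 → f/3.2 → f/3.5 — 2/3 stop stopped down (darker).
ISO: 5000 → 4000 → 3200 → 2500 → 2000 → 1600 → 1250 → 1000 → 800 — 2 2/3 stops lower (darker).
Net change so far: 3 1/3 stops darker. Offset with the shutter speed: 1/10 → 1/8 → 1/6 → 1/5 → 1/4 → 0.3 → 0.4 → 0.5 → 0.6 → 0.8 → 1.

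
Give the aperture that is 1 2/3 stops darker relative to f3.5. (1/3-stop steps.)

f/6.3

Aperture: f/3.5 → f/4 → f/4.5 → f/5 → f/5.6 → f/6.3 — 1 2/3 stops narrower (darker).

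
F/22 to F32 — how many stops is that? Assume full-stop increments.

1 stop

f/22 → f/32 — count the steps: 1 stop.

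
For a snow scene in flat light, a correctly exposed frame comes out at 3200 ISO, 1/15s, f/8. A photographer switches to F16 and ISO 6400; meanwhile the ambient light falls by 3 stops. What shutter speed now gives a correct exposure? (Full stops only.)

1 s

Scene light: 3 stops darker.
Aperture: f/8 → f/11 → f/16 — 2 stops smaller aperture (darker).
ISO: 3200 → 6400 — 1 stop raised (brighter).
Net so far: 4 stops darker. Shutter speed: 1/15 → 1/8 → 1/4 → 1/2 → 1.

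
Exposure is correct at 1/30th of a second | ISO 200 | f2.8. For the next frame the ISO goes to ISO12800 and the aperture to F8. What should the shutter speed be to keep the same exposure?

ISO: 200 → 400 → 800 → 1600 → 3200 → 6400 → 12800 — 6 stops higher (brighter).
Aperture: f/2.8 → f/4 → f/5.6 → f/8 — 3 stops stopped down (darker).
Net change so far: 3 stops brighter. Offset with the shutter speed: 1/30 → 1/60 → 1/125 → 1/250.

1/250s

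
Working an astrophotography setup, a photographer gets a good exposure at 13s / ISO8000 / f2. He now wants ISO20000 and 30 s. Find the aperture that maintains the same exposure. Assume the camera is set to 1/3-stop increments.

ISO: 8000 → 10000 → 12800 → 16000 → 20000 — 1 1/3 stops higher (brighter).
Shutter speed: 13 → 15 → 20 → 25 → 30 — 1 1/3 stops slower (brighter).
Net change so far: 2 2/3 stops brighter. Offset with the aperture: f/2 → f/2.2 → f/2.5 → f/2.8 → f/3.2 → f/3.5 → f/4 → f/4.5 → f/5.

f/5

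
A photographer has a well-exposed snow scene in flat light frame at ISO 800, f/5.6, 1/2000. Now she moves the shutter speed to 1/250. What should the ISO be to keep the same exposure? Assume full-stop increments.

Shutter speed: 1/2000 → 1/1000 → 1/500 → 1/250 — 3 stops longer (brighter).
Need 3 stops darker from the ISO: 800 → 400 → 200 → 100.

ISO 100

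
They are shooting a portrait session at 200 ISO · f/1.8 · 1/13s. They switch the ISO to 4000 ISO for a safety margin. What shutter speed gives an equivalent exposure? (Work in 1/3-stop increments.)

ISO: 200 → 250 → 320 → 400 → 500 → 640 → 800 → 1000 → 1250 → 1600 → 2000 → 2500 → 3200 → 4000 — 4 1/3 stops raised (brighter).
Need 4 1/3 stops darker from the shutter speed: 1/13 → 1/15 → 1/20 → 1/25 → 1/30 → 1/40 → 1/50 → 1/60 → 1/80 → 1/100 → 1/125 → 1/160 → 1/200 → 1/250.

1/250s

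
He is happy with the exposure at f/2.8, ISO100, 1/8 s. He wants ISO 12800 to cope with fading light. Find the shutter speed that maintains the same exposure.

ISO: 100 → 200 → 400 → 800 → 1600 → 3200 → 6400 → 12800 — 7 stops higher (brighter).
Need 7 stops darker from the shutter speed: 1/8 → 1/15 → 1/30 → 1/60 → 1/125 → 1/250 → 1/500 → 1/1000.

1/1000s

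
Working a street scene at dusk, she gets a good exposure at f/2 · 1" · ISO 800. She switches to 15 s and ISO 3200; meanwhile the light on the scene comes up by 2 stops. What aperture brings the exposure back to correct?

Scene light: 2 stops brighter.
Shutter speed: 1 → 2 → 4 → 8 → 15 — 4 stops slower (brighter).
ISO: 800 → 1600 → 3200 — 2 stops raised (brighter).
Net so far: 8 stops brighter. Aperture: f/2 → f/2.8 → f/4 → f/5.6 → f/8 → f/11 → f/16 → f/22 → f/32.

f/32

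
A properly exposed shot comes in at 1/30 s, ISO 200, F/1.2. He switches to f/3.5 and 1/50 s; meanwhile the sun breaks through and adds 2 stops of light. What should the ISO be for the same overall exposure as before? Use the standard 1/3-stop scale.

ISO 640

Scene light: 2 stops brighter.
Aperture: f/1.2 → f/1.4 → f/1.6 → f/1.8 → f/2 → f/2.2 → f/2.5 → f/2.8 → f/3.2 → f/3.5 — 3 stops narrower (darker).
Shutter speed: 1/30 → 1/40 → 1/50 — 2/3 stop faster (darker).
Net so far: 1 2/3 stops darker. ISO: 200 → 250 → 320 → 400 → 500 → 640.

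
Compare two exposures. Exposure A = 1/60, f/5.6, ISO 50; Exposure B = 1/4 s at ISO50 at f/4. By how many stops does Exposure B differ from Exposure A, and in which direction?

Aperture: f/5.6 → f/4 — 1 stop wider (brighter).
Shutter speed: 1/60 → 1/30 → 1/15 → 1/8 → 1/4 — 4 stops longer (brighter).
ISO: unchanged.
Net: +1 +4 = +5 stops.

5 stops brighter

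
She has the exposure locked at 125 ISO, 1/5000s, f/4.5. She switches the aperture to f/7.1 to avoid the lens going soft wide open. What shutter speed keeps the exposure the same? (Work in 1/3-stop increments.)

1/2000s

Aperture: f/4.5 → f/5 → f/5.6 → f/6.3 → f/7.1 — 1 1/3 stops narrower (darker).
Need 1 1/3 stops brighter from the shutter speed: 1/5000 → 1/4000 → 1/3200 → 1/2500 → 1/2000.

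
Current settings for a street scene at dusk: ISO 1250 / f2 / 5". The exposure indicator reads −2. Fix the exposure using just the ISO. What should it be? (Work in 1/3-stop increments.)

Underexposed by 2 stops → need 2 stops brighter.
ISO: 1250 → 1600 → 2000 → 2500 → 3200 → 4000 → 5000.

ISO 5000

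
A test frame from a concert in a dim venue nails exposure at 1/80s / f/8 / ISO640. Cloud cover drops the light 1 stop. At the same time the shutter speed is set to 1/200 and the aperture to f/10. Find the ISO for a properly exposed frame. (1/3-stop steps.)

Scene light: 1 stop darker.
Shutter speed: 1/80 → 1/100 → 1/125 → 1/160 → 1/200 — 1 1/3 stops faster (darker).
Aperture: f/8 → f/9 → f/10 — 2/3 stop smaller aperture (darker).
Net so far: 3 stops darker. ISO: 640 → 800 → 1000 → 1250 → 1600 → 2000 → 2500 → 3200 → 4000 → 5000.

ISO 5000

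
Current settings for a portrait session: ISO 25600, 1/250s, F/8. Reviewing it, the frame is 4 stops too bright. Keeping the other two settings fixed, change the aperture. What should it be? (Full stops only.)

f/32

Overexposed by 4 stops → need 4 stops darker.
Aperture: f/8 → f/11 → f/16 → f/22 → f/32.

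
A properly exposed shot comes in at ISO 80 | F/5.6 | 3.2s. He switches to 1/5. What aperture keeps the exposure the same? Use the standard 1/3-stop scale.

Shutter speed: 3.2 → 2.5 → 2 → 1.6 → 1.3 → 1 → 0.8 → 0.6 → 0.5 → 0.4 → 0.3 → 1/4 → 1/5 — 4 stops faster (darker).
Need 4 stops brighter from the aperture: f/5.6 → f/5 → f/4.5 → f/4 → f/3.5 → f/3.2 → f/2.8 → f/2.5 → f/2.2 → f/2 → f/1.8 → f/1.6 → f/1.4.

f/1.4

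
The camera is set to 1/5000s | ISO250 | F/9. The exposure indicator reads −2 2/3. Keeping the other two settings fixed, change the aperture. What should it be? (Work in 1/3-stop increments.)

Underexposed by 2 2/3 stops → need 2 2/3 stops brighter.
Aperture: f/9 → f/8 → f/7.1 → f/6.3 → f/5.6 → f/5 → f/4.5 → f/4 → f/3.5.

f/3.5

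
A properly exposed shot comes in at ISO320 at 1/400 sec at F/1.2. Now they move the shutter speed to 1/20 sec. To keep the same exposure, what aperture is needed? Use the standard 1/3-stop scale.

f/5.6

Shutter speed: 1/400 → 1/320 → 1/250 → 1/200 → 1/160 → 1/125 → 1/100 → 1/80 → 1/60 → 1/50 → 1/40 → 1/30 → 1/25 → 1/20 — 4 1/3 stops slower (brighter).
Need 4 1/3 stops darker from the aperture: f/1.2 → f/1.4 → f/1.6 → f/1.8 → f/2 → f/2.2 → f/2.5 → f/2.8 → f/3.2 → f/3.5 → f/4 → f/4.5 → f/5 → f/5.6.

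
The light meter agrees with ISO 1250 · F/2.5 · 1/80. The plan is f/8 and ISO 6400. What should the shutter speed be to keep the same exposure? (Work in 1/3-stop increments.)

Aperture: f/2.5 → f/2.8 → f/3.2 → f/3.5 → f/4 → f/4.5 → f/5 → f/5.6 → f/6.3 → f/7.1 → f/8 — 3 1/3 stops smaller aperture (darker).
ISO: 1250 → 1600 → 2000 → 2500 → 3200 → 4000 → 5000 → 6400 — 2 1/3 stops raised (brighter).
Net change so far: 1 stop darker. Offset with the shutter speed: 1/80 → 1/60 → 1/50 → 1/40.

1/40s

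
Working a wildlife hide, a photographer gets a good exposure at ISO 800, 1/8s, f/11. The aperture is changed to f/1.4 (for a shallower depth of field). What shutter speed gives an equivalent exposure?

Aperture: f/11 → f/8 → f/5.6 → f/4 → f/2.8 → f/2 → f/1.4 — 6 stops wider (brighter).
Need 6 stops darker from the shutter speed: 1/8 → 1/15 → 1/30 → 1/60 → 1/125 → 1/250 → 1/500.

1/500s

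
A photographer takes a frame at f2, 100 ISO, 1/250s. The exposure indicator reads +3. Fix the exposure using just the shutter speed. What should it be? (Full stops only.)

Overexposed by 3 stops → need 3 stops darker.
Shutter speed: 1/250 → 1/500 → 1/1000 → 1/2000.

1/2000s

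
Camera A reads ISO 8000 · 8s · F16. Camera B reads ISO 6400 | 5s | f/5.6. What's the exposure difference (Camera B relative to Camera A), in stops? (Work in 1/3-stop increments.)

Aperture: f/16 → f/14 → f/13 → f/11 → f/10 → f/9 → f/8 → f/7.1 → f/6.3 → f/5.6 — 3 stops larger aperture (brighter).
Shutter speed: 8 → 6 → 5 — 2/3 stop faster (darker).
ISO: 8000 → 6400 — 1/3 stop dropped (darker).
Net: +3 −2/3 −1/3 = +2 stops.

2 stops brighter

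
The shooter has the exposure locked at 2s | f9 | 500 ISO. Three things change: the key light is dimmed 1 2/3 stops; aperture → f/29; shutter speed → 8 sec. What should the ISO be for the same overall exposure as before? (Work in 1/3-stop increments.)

ISO 4000

Scene light: 1 2/3 stops darker.
Aperture: f/9 → f/10 → f/11 → f/13 → f/14 → f/16 → f/18 → f/20 → f/22 → f/25 → f/29 — 3 1/3 stops stopped down (darker).
Shutter speed: 2 → 2.5 → 3.2 → 4 → 5 → 6 → 8 — 2 stops longer (brighter).
Net so far: 3 stops darker. ISO: 500 → 640 → 800 → 1000 → 1250 → 1600 → 2000 → 2500 → 3200 → 4000.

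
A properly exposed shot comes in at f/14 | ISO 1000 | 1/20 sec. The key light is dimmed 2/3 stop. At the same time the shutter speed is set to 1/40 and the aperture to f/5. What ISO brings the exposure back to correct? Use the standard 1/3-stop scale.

ISO 400

Scene light: 2/3 stop darker.
Shutter speed: 1/20 → 1/25 → 1/30 → 1/40 — 1 stop shorter (darker).
Aperture: f/14 → f/13 → f/11 → f/10 → f/9 → f/8 → f/7.1 → f/6.3 → f/5.6 → f/5 — 3 stops larger aperture (brighter).
Net so far: 1 1/3 stops brighter. ISO: 1000 → 800 → 640 → 500 → 400.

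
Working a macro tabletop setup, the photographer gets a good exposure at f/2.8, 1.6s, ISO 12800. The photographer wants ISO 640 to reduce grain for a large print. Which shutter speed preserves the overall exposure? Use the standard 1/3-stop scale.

ISO: 12800 → 10000 → 8000 → 6400 → 5000 → 4000 → 3200 → 2500 → 2000 → 1600 → 1250 → 1000 → 800 → 640 — 4 1/3 stops lower (darker).
Need 4 1/3 stops brighter from the shutter speed: 1.6 → 2 → 2.5 → 3.2 → 4 → 5 → 6 → 8 → 10 → 13 → 15 → 20 → 25 → 30.

30 s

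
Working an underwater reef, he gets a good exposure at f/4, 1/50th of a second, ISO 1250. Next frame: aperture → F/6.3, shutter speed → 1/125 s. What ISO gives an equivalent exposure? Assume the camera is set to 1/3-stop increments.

Aperture: f/4 → f/4.5 → f/5 → f/5.6 → f/6.3 — 1 1/3 stops stopped down (darker).
Shutter speed: 1/50 → 1/60 → 1/80 → 1/100 → 1/125 — 1 1/3 stops shorter (darker).
Net change so far: 2 2/3 stops darker. Offset with the ISO: 1250 → 1600 → 2000 → 2500 → 3200 → 4000 → 5000 → 6400 → 8000.

ISO 8000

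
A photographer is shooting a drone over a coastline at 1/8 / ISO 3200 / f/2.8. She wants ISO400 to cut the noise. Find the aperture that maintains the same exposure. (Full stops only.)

ISO: 3200 → 1600 → 800 → 400 — 3 stops lower (darker).
Need 3 stops brighter from the aperture: f/2.8 → f/2 → f/1.4 → f/1.0.

f/1.0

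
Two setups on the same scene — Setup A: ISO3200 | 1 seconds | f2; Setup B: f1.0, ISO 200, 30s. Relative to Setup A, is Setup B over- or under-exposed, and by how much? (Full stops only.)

Aperture: f/2 → f/1.4 → f/1.0 — 2 stops larger aperture (brighter).
Shutter speed: 1 → 2 → 4 → 8 → 15 → 30 — 5 stops slower (brighter).
ISO: 3200 → 1600 → 800 → 400 → 200 — 4 stops dropped (darker).
Net: +2 +5 −4 = +3 stops.

3 stops brighter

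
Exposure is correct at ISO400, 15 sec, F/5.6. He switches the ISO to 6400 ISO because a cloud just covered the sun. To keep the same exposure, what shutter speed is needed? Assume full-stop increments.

ISO: 400 → 800 → 1600 → 3200 → 6400 — 4 stops higher (brighter).
Need 4 stops darker from the shutter speed: 15 → 8 → 4 → 2 → 1.

1 s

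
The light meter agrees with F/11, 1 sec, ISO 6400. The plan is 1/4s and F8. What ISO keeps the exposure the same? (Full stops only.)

Shutter speed: 1 → 1/2 → 1/4 — 2 stops faster (darker).
Aperture: f/11 → f/8 — 1 stop larger aperture (brighter).
Net change so far: 1 stop darker. Offset with the ISO: 6400 → 12800.

ISO 12800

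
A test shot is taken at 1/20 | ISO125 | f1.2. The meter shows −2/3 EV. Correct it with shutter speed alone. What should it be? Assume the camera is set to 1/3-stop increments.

Underexposed by 2/3 stop → need 2/3 stop brighter.
Shutter speed: 1/20 → 1/15 → 1/13.

1/13s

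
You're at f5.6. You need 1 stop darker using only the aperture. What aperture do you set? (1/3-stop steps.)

Aperture: f/5.6 → f/6.3 → f/7.1 → f/8 — 1 stop narrower (darker).

f/8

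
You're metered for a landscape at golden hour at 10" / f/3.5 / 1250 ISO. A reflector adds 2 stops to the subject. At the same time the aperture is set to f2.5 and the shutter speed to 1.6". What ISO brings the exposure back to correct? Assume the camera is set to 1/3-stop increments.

Scene light: 2 stops brighter.
Aperture: f/3.5 → f/3.2 → f/2.8 → f/2.5 — 1 stop larger aperture (brighter).
Shutter speed: 10 → 8 → 6 → 5 → 4 → 3.2 → 2.5 → 2 → 1.6 — 2 2/3 stops faster (darker).
Net so far: 1/3 stop brighter. ISO: 1250 → 1000.

ISO 1000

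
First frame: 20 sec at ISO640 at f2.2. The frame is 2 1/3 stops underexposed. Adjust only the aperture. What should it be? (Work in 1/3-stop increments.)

Underexposed by 2 1/3 stops → need 2 1/3 stops brighter.
Aperture: f/2.2 → f/2 → f/1.8 → f/1.6 → f/1.4 → f/1.2 → f/1.1 → f/1.0.

f/1.0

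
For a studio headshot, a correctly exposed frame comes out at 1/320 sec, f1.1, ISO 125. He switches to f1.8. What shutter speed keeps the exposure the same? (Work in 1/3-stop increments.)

1/125s

Aperture: f/1.1 → f/1.2 → f/1.4 → f/1.6 → f/1.8 — 1 1/3 stops narrower (darker).
Need 1 1/3 stops brighter from the shutter speed: 1/320 → 1/250 → 1/200 → 1/160 → 1/125.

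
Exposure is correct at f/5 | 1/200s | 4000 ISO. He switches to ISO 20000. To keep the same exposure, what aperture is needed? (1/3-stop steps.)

ISO: 4000 → 5000 → 6400 → 8000 → 10000 → 12800 → 16000 → 20000 — 2 1/3 stops raised (brighter).
Need 2 1/3 stops darker from the aperture: f/5 → f/5.6 → f/6.3 → f/7.1 → f/8 → f/9 → f/10 → f/11.

f/11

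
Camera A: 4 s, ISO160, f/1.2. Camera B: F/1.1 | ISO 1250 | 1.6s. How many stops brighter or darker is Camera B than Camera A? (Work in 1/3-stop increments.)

2 stops brighter

Aperture: f/1.2 → f/1.1 — 1/3 stop larger aperture (brighter).
Shutter speed: 4 → 3.2 → 2.5 → 2 → 1.6 — 1 1/3 stops shorter (darker).
ISO: 160 → 200 → 250 → 320 → 400 → 500 → 640 → 800 → 1000 → 1250 — 3 stops higher (brighter).
Net: +1/3 −1 1/3 +3 = +2 stops.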